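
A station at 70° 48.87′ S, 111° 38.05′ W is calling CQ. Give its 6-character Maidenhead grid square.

Shift to the Maidenhead origin (180°W, 90°S): lon 68.3658, lat 19.1855.
Field: 68.3658/20 → 3 → D, 19.1855/10 → 1 → B; chars DB.
Square: 8.3658/2 → 4, 9.1855/1 → 9; chars 49.
Subsquare: 0.3658/0.0833333 → 4 → e, 0.1855/0.0416667 → 4 → e; chars ee.

DB49ee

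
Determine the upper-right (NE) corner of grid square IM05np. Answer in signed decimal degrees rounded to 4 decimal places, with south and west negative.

35.6667, -18.8333

Field I=8, M=12: +8·20° lon, +12·10° lat → SW at lon -20°, lat 30°.
Square 0, 5: +0·2° lon, +5·1° lat → SW at lon -20°, lat 35°.
Subsquare n=13, p=15: +13·0.0833333° lon, +15·0.0416667° lat → SW at lon -18.9167°, lat 35.625°.
Cell spans 0.0833333° lon × 0.0416667° lat. NE corner is SW corner plus one full cell.
latitude 35.6667, longitude -18.8333.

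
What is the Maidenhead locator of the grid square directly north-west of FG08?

EG99

Longitude square 0; −1 → -1, wraps to 9, carry into field.
Longitude field F = 5; −1 → 4 = E.
Latitude square 8; +1 → 9.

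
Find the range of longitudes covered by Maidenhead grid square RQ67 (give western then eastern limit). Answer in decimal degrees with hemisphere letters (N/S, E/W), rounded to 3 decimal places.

172.000° E, 174.000° E

Field R=17, Q=16: +17·20° lon, +16·10° lat → SW at lon 160°, lat 70°.
Square 6, 7: +6·2° lon, +7·1° lat → SW at lon 172°, lat 77°.
Cell spans 2° lon × 1° lat.
west 172.000° E, east 174.000° E.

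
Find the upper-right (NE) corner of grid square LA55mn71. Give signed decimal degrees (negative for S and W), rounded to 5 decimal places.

-84.45000, 51.06667

Field L=11, A=0: +11·20° lon, +0·10° lat → SW at lon 40°, lat -90°.
Square 5, 5: +5·2° lon, +5·1° lat → SW at lon 50°, lat -85°.
Subsquare m=12, n=13: +12·0.0833333° lon, +13·0.0416667° lat → SW at lon 51°, lat -84.4583°.
Extended square 7, 1: +7·0.00833333° lon, +1·0.00416667° lat → SW at lon 51.0583°, lat -84.4542°.
Cell spans 0.00833333° lon × 0.00416667° lat. NE corner is SW corner plus one full cell.
latitude -84.45000, longitude 51.06667.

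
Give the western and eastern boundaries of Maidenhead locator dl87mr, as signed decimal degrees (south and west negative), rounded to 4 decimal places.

-103.0000, -102.9167

Field D=3, L=11: +3·20° lon, +11·10° lat → SW at lon -120°, lat 20°.
Square 8, 7: +8·2° lon, +7·1° lat → SW at lon -104°, lat 27°.
Subsquare m=12, r=17: +12·0.0833333° lon, +17·0.0416667° lat → SW at lon -103°, lat 27.7083°.
Cell spans 0.0833333° lon × 0.0416667° lat.
west -103.0000, east -102.9167.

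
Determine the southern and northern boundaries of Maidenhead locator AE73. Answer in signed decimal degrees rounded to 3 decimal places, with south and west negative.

Field A=0, E=4: +0·20° lon, +4·10° lat → SW at lon -180°, lat -50°.
Square 7, 3: +7·2° lon, +3·1° lat → SW at lon -166°, lat -47°.
Cell spans 2° lon × 1° lat.
south -47.000, north -46.000.

-47.000, -46.000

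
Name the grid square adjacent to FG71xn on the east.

FG81an

Longitude subsquare x = 23; +1 → 24, wraps to 0 = a, carry into square.
Longitude square 7; +1 → 8.
The latitude characters are unchanged.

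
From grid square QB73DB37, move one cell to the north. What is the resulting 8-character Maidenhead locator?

QB73db38

Latitude extended square 7; +1 → 8.
The longitude characters are unchanged.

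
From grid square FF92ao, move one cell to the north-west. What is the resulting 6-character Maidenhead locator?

FF82xp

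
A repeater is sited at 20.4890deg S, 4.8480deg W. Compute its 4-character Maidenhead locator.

IG79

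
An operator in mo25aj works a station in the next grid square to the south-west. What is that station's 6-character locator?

Longitude subsquare a = 0; −1 → -1, wraps to 23 = x, carry into square.
Longitude square 2; −1 → 1.
Latitude subsquare j = 9; −1 → 8 = i.

MO15xi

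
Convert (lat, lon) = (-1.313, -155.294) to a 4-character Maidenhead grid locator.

Shift to the Maidenhead origin (180°W, 90°S): lon 24.71, lat 88.69.
Field: lon ⌊24.71/20⌋ = 1 → B; lat ⌊88.69/10⌋ = 8 → I.
Square: lon ⌊4.71/2⌋ = 2; lat ⌊8.69/1⌋ = 8.

BI28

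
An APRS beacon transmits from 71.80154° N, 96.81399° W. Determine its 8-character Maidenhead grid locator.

Shift to the Maidenhead origin (180°W, 90°S): lon 83.18601, lat 161.80154.
Field: lon ⌊83.18601/20⌋ = 4 → E; lat ⌊161.80154/10⌋ = 16 → Q.
Square: lon ⌊3.18601/2⌋ = 1; lat ⌊1.80154/1⌋ = 1.
Subsquare: lon ⌊1.18601/0.0833333⌋ = 14 → o; lat ⌊0.80154/0.0416667⌋ = 19 → t.
Extended square: lon ⌊0.01934/0.00833333⌋ = 2; lat ⌊0.00987/0.00416667⌋ = 2.

EQ11ot22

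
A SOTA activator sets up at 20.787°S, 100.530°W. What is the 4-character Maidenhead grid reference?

DG99

Offset from 180°W / 90°S: lon 79.47°, lat 69.21°.
Field: lon ⌊79.47/20⌋ = 3 → D; lat ⌊69.21/10⌋ = 6 → G.
Square: lon ⌊19.47/2⌋ = 9; lat ⌊9.21/1⌋ = 9.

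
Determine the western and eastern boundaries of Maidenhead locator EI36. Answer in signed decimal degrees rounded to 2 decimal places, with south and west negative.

-94.00, -92.00

Field E=4, I=8: +4·20° lon, +8·10° lat → SW at lon -100°, lat -10°.
Square 3, 6: +3·2° lon, +6·1° lat → SW at lon -94°, lat -4°.
Cell spans 2° lon × 1° lat.
west -94.00, east -92.00.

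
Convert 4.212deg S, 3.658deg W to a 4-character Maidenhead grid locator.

Offset from 180°W / 90°S: lon 176.34°, lat 85.79°.
Field: lon ⌊176.34/20⌋ = 8 → I; lat ⌊85.79/10⌋ = 8 → I.
Square: lon ⌊16.34/2⌋ = 8; lat ⌊5.79/1⌋ = 5.

II85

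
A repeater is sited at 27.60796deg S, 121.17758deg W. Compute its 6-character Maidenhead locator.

CG92jj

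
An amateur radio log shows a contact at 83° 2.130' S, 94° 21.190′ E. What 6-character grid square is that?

Offset from 180°W / 90°S: lon 274.3532°, lat 6.9645°.
Field: lon ⌊274.3532/20⌋ = 13 → N; lat ⌊6.9645/10⌋ = 0 → A.
Square: lon ⌊14.3532/2⌋ = 7; lat ⌊6.9645/1⌋ = 6.
Subsquare: lon ⌊0.3532/0.0833333⌋ = 4 → e; lat ⌊0.9645/0.0416667⌋ = 23 → x.

NA76ex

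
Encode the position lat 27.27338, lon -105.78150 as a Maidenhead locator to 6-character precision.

DL77cg

Offset from 180°W / 90°S: lon 74.2185°, lat 117.2734°.
Field: lon ⌊74.2185/20⌋ = 3 → D; lat ⌊117.2734/10⌋ = 11 → L.
Square: lon ⌊14.2185/2⌋ = 7; lat ⌊7.2734/1⌋ = 7.
Subsquare: lon ⌊0.2185/0.0833333⌋ = 2 → c; lat ⌊0.2734/0.0416667⌋ = 6 → g.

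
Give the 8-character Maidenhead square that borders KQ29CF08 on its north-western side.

Longitude extended square 0; −1 → -1, wraps to 9, carry into subsquare.
Longitude subsquare c = 2; −1 → 1 = b.
Latitude extended square 8; +1 → 9.

KQ29bf99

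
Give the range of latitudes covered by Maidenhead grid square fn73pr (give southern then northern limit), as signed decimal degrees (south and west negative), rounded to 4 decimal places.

43.7083, 43.7500

Field F=5, N=13: +5·20° lon, +13·10° lat → SW at lon -80°, lat 40°.
Square 7, 3: +7·2° lon, +3·1° lat → SW at lon -66°, lat 43°.
Subsquare p=15, r=17: +15·0.0833333° lon, +17·0.0416667° lat → SW at lon -64.75°, lat 43.7083°.
Cell spans 0.0833333° lon × 0.0416667° lat.
south 43.7083, north 43.7500.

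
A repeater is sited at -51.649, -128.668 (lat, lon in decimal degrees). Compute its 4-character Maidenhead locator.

CD58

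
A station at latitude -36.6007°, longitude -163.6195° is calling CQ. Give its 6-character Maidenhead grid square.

Shift to the Maidenhead origin (180°W, 90°S): lon 16.3805, lat 53.3993.
Field: 16.3805/20 → 0 → A, 53.3993/10 → 5 → F; chars AF.
Square: 16.3805/2 → 8, 3.3993/1 → 3; chars 83.
Subsquare: 0.3805/0.0833333 → 4 → e, 0.3993/0.0416667 → 9 → j; chars ej.

AF83ej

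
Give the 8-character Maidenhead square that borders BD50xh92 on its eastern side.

BD60ah02

Longitude extended square 9; +1 → 10, wraps to 0, carry into subsquare.
Longitude subsquare x = 23; +1 → 24, wraps to 0 = a, carry into square.
Longitude square 5; +1 → 6.
The latitude characters are unchanged.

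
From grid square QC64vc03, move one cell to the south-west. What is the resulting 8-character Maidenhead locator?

Longitude extended square 0; −1 → -1, wraps to 9, carry into subsquare.
Longitude subsquare v = 21; −1 → 20 = u.
Latitude extended square 3; −1 → 2.

QC64uc92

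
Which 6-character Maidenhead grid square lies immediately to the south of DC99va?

DC98vx

Latitude subsquare a = 0; −1 → -1, wraps to 23 = x, carry into square.
Latitude square 9; −1 → 8.
The longitude characters are unchanged.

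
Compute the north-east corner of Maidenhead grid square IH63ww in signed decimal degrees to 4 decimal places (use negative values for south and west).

-16.0417, -6.0833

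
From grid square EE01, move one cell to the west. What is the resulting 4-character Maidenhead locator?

DE91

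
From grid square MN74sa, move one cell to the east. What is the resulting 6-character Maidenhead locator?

MN74ta

Longitude subsquare s = 18; +1 → 19 = t.
The latitude characters are unchanged.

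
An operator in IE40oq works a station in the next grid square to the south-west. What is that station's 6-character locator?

IE40np

Longitude subsquare o = 14; −1 → 13 = n.
Latitude subsquare q = 16; −1 → 15 = p.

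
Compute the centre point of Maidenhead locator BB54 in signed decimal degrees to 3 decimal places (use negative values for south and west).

Field B=1, B=1: +1·20° lon, +1·10° lat → SW at lon -160°, lat -80°.
Square 5, 4: +5·2° lon, +4·1° lat → SW at lon -150°, lat -76°.
Cell spans 2° lon × 1° lat. Centre is SW corner plus half of each.
latitude -75.500, longitude -149.000.

-75.500, -149.000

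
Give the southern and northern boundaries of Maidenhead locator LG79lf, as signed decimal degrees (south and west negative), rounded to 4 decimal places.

Field L=11, G=6: +11·20° lon, +6·10° lat → SW at lon 40°, lat -30°.
Square 7, 9: +7·2° lon, +9·1° lat → SW at lon 54°, lat -21°.
Subsquare l=11, f=5: +11·0.0833333° lon, +5·0.0416667° lat → SW at lon 54.9167°, lat -20.7917°.
Cell spans 0.0833333° lon × 0.0416667° lat.
south -20.7917, north -20.7500.

-20.7917, -20.7500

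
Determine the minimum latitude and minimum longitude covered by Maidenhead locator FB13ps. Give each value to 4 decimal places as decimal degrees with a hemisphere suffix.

76.2500° S, 76.7500° W

Field F=5, B=1: +5·20° lon, +1·10° lat → SW at lon -80°, lat -80°.
Square 1, 3: +1·2° lon, +3·1° lat → SW at lon -78°, lat -77°.
Subsquare p=15, s=18: +15·0.0833333° lon, +18·0.0416667° lat → SW at lon -76.75°, lat -76.25°.
latitude 76.2500° S, longitude 76.7500° W.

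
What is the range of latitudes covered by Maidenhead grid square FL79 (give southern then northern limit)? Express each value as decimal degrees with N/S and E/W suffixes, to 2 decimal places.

Field F=5, L=11: +5·20° lon, +11·10° lat → SW at lon -80°, lat 20°.
Square 7, 9: +7·2° lon, +9·1° lat → SW at lon -66°, lat 29°.
Cell spans 2° lon × 1° lat.
south 29.00° N, north 30.00° N.

29.00° N, 30.00° N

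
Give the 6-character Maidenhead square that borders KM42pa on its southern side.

Latitude subsquare a = 0; −1 → -1, wraps to 23 = x, carry into square.
Latitude square 2; −1 → 1.
The longitude characters are unchanged.

KM41px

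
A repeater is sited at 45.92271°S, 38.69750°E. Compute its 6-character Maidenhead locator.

Add 180° to longitude and 90° to latitude: 218.6975, 44.0773.
Field: 218.6975/20 → 10 → K, 44.0773/10 → 4 → E; chars KE.
Square: 18.6975/2 → 9, 4.0773/1 → 4; chars 94.
Subsquare: 0.6975/0.0833333 → 8 → i, 0.0773/0.0416667 → 1 → b; chars ib.

KE94ib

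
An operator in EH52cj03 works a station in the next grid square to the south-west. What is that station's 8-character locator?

Longitude extended square 0; −1 → -1, wraps to 9, carry into subsquare.
Longitude subsquare c = 2; −1 → 1 = b.
Latitude extended square 3; −1 → 2.

EH52bj92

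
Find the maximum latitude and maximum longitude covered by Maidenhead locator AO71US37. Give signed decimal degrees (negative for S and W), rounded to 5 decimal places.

51.78333, -164.30000

Field A=0, O=14: +0·20° lon, +14·10° lat → SW at lon -180°, lat 50°.
Square 7, 1: +7·2° lon, +1·1° lat → SW at lon -166°, lat 51°.
Subsquare u=20, s=18: +20·0.0833333° lon, +18·0.0416667° lat → SW at lon -164.333°, lat 51.75°.
Extended square 3, 7: +3·0.00833333° lon, +7·0.00416667° lat → SW at lon -164.308°, lat 51.7792°.
Cell spans 0.00833333° lon × 0.00416667° lat. NE corner is SW corner plus one full cell.
latitude 51.78333, longitude -164.30000.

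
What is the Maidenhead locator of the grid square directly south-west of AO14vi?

AO14uh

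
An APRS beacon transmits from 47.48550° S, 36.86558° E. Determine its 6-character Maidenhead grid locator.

KE82km

Add 180° to longitude and 90° to latitude: 216.8656, 42.5145.
Field: lon ⌊216.8656/20⌋ = 10 → K; lat ⌊42.5145/10⌋ = 4 → E.
Square: lon ⌊16.8656/2⌋ = 8; lat ⌊2.5145/1⌋ = 2.
Subsquare: lon ⌊0.8656/0.0833333⌋ = 10 → k; lat ⌊0.5145/0.0416667⌋ = 12 → m.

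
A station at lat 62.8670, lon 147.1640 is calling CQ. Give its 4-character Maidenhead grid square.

Offset from 180°W / 90°S: lon 327.16°, lat 152.87°.
Field: lon ⌊327.16/20⌋ = 16 → Q; lat ⌊152.87/10⌋ = 15 → P.
Square: lon ⌊7.16/2⌋ = 3; lat ⌊2.87/1⌋ = 2.

QP32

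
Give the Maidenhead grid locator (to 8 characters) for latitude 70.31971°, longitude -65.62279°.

FQ70eh56

Add 180° to longitude and 90° to latitude: 114.37721, 160.31971.
Field: 114.37721/20 → 5 → F, 160.31971/10 → 16 → Q; chars FQ.
Square: 14.37721/2 → 7, 0.31971/1 → 0; chars 70.
Subsquare: 0.37721/0.0833333 → 4 → e, 0.31971/0.0416667 → 7 → h; chars eh.
Extended square: 0.04388/0.00833333 → 5, 0.02804/0.00416667 → 6; chars 56.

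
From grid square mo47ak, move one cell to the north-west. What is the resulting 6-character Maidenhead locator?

MO37xl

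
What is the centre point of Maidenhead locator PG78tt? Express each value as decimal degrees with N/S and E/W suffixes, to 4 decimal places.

21.1875° S, 135.6250° E

Field P=15, G=6: +15·20° lon, +6·10° lat → SW at lon 120°, lat -30°.
Square 7, 8: +7·2° lon, +8·1° lat → SW at lon 134°, lat -22°.
Subsquare t=19, t=19: +19·0.0833333° lon, +19·0.0416667° lat → SW at lon 135.583°, lat -21.2083°.
Cell spans 0.0833333° lon × 0.0416667° lat. Centre is SW corner plus half of each.
latitude 21.1875° S, longitude 135.6250° E.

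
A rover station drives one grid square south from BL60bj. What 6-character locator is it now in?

Latitude subsquare j = 9; −1 → 8 = i.
The longitude characters are unchanged.

BL60bi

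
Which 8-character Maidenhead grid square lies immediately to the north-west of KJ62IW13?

Longitude extended square 1; −1 → 0.
Latitude extended square 3; +1 → 4.

KJ62iw04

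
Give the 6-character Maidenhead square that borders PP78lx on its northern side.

PP79la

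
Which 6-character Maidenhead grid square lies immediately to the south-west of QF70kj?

QF70ji

Longitude subsquare k = 10; −1 → 9 = j.
Latitude subsquare j = 9; −1 → 8 = i.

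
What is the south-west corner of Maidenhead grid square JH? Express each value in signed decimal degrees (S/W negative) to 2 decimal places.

-20.00, 0.00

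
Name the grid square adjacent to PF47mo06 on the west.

Longitude extended square 0; −1 → -1, wraps to 9, carry into subsquare.
Longitude subsquare m = 12; −1 → 11 = l.
The latitude characters are unchanged.

PF47lo96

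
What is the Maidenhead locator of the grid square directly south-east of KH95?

LH04

Longitude square 9; +1 → 10, wraps to 0, carry into field.
Longitude field K = 10; +1 → 11 = L.
Latitude square 5; −1 → 4.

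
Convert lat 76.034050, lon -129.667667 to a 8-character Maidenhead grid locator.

CQ56da98

Add 180° to longitude and 90° to latitude: 50.33233, 166.03405.
Field: lon ⌊50.33233/20⌋ = 2 → C; lat ⌊166.03405/10⌋ = 16 → Q.
Square: lon ⌊10.33233/2⌋ = 5; lat ⌊6.03405/1⌋ = 6.
Subsquare: lon ⌊0.33233/0.0833333⌋ = 3 → d; lat ⌊0.03405/0.0416667⌋ = 0 → a.
Extended square: lon ⌊0.08233/0.00833333⌋ = 9; lat ⌊0.03405/0.00416667⌋ = 8.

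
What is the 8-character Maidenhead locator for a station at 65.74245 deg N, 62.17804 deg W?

FP85vr88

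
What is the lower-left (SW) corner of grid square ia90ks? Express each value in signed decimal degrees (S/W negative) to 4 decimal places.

-89.2500, -1.1667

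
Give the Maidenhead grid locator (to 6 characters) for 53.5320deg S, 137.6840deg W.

CD16dl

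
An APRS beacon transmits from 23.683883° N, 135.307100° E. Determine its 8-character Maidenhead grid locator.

PL73pq64

Offset from 180°W / 90°S: lon 315.30710°, lat 113.68388°.
Field: 315.30710/20 → 15 → P, 113.68388/10 → 11 → L; chars PL.
Square: 15.30710/2 → 7, 3.68388/1 → 3; chars 73.
Subsquare: 1.30710/0.0833333 → 15 → p, 0.68388/0.0416667 → 16 → q; chars pq.
Extended square: 0.05710/0.00833333 → 6, 0.01722/0.00416667 → 4; chars 64.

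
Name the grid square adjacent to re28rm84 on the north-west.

RE28rm75

Longitude extended square 8; −1 → 7.
Latitude extended square 4; +1 → 5.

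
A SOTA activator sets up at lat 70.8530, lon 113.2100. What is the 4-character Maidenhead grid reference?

Offset from 180°W / 90°S: lon 293.21°, lat 160.85°.
Field: 293.21/20 → 14 → O, 160.85/10 → 16 → Q; chars OQ.
Square: 13.21/2 → 6, 0.85/1 → 0; chars 60.

OQ60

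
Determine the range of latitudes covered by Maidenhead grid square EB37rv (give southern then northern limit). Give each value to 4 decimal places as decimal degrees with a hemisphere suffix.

Field E=4, B=1: +4·20° lon, +1·10° lat → SW at lon -100°, lat -80°.
Square 3, 7: +3·2° lon, +7·1° lat → SW at lon -94°, lat -73°.
Subsquare r=17, v=21: +17·0.0833333° lon, +21·0.0416667° lat → SW at lon -92.5833°, lat -72.125°.
Cell spans 0.0833333° lon × 0.0416667° lat.
south 72.1250° S, north 72.0833° S.

72.1250° S, 72.0833° S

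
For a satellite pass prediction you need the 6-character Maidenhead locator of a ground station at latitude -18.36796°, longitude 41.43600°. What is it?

Add 180° to longitude and 90° to latitude: 221.4360, 71.6320.
Field: 221.4360/20 → 11 → L, 71.6320/10 → 7 → H; chars LH.
Square: 1.4360/2 → 0, 1.6320/1 → 1; chars 01.
Subsquare: 1.4360/0.0833333 → 17 → r, 0.6320/0.0416667 → 15 → p; chars rp.

LH01rp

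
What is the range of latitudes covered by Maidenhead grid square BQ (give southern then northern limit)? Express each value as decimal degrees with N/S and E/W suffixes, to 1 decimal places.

70.0° N, 80.0° N

Field B=1, Q=16: +1·20° lon, +16·10° lat → SW at lon -160°, lat 70°.
Cell spans 20° lon × 10° lat.
south 70.0° N, north 80.0° N.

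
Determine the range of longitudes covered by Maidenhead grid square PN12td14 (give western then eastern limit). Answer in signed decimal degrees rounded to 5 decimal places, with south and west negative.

123.59167, 123.60000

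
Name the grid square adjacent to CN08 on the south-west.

BN97

Longitude square 0; −1 → -1, wraps to 9, carry into field.
Longitude field C = 2; −1 → 1 = B.
Latitude square 8; −1 → 7.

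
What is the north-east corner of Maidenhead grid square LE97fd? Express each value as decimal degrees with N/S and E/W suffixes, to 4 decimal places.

42.8333° S, 58.5000° E

Field L=11, E=4: +11·20° lon, +4·10° lat → SW at lon 40°, lat -50°.
Square 9, 7: +9·2° lon, +7·1° lat → SW at lon 58°, lat -43°.
Subsquare f=5, d=3: +5·0.0833333° lon, +3·0.0416667° lat → SW at lon 58.4167°, lat -42.875°.
Cell spans 0.0833333° lon × 0.0416667° lat. NE corner is SW corner plus one full cell.
latitude 42.8333° S, longitude 58.5000° E.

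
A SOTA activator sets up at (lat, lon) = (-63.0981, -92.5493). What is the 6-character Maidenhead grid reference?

Shift to the Maidenhead origin (180°W, 90°S): lon 87.4507, lat 26.9019.
Field: 87.4507/20 → 4 → E, 26.9019/10 → 2 → C; chars EC.
Square: 7.4507/2 → 3, 6.9019/1 → 6; chars 36.
Subsquare: 1.4507/0.0833333 → 17 → r, 0.9019/0.0416667 → 21 → v; chars rv.

EC36rv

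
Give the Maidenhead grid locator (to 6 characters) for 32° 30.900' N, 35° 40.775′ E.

Shift to the Maidenhead origin (180°W, 90°S): lon 215.6796, lat 122.5150.
Field: 215.6796/20 → 10 → K, 122.5150/10 → 12 → M; chars KM.
Square: 15.6796/2 → 7, 2.5150/1 → 2; chars 72.
Subsquare: 1.6796/0.0833333 → 20 → u, 0.5150/0.0416667 → 12 → m; chars um.

KM72um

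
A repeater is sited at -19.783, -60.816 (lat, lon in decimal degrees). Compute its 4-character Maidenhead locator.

FH90

Add 180° to longitude and 90° to latitude: 119.18, 70.22.
Field (20°×10°, letters A–R): lon ⌊119.18/20⌋ = 5 → F; lat ⌊70.22/10⌋ = 7 → H.
Square (2°×1°, digits 0–9): lon ⌊19.18/2⌋ = 9; lat ⌊0.22/1⌋ = 0.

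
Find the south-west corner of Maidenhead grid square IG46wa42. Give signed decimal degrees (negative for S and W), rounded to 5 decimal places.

Field I=8, G=6: +8·20° lon, +6·10° lat → SW at lon -20°, lat -30°.
Square 4, 6: +4·2° lon, +6·1° lat → SW at lon -12°, lat -24°.
Subsquare w=22, a=0: +22·0.0833333° lon, +0·0.0416667° lat → SW at lon -10.1667°, lat -24°.
Extended square 4, 2: +4·0.00833333° lon, +2·0.00416667° lat → SW at lon -10.1333°, lat -23.9917°.
latitude -23.99167, longitude -10.13333.

-23.99167, -10.13333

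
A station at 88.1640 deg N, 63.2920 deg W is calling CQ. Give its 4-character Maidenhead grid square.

Shift to the Maidenhead origin (180°W, 90°S): lon 116.71, lat 178.16.
Field (20°×10°, letters A–R): lon ⌊116.71/20⌋ = 5 → F; lat ⌊178.16/10⌋ = 17 → R.
Square (2°×1°, digits 0–9): lon ⌊16.71/2⌋ = 8; lat ⌊8.16/1⌋ = 8.

FR88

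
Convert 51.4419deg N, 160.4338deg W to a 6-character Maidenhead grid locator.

AO91sk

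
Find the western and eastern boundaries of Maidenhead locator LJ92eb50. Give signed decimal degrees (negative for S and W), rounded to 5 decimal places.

58.37500, 58.38333

Field L=11, J=9: +11·20° lon, +9·10° lat → SW at lon 40°, lat 0°.
Square 9, 2: +9·2° lon, +2·1° lat → SW at lon 58°, lat 2°.
Subsquare e=4, b=1: +4·0.0833333° lon, +1·0.0416667° lat → SW at lon 58.3333°, lat 2.04167°.
Extended square 5, 0: +5·0.00833333° lon, +0·0.00416667° lat → SW at lon 58.375°, lat 2.04167°.
Cell spans 0.00833333° lon × 0.00416667° lat.
west 58.37500, east 58.38333.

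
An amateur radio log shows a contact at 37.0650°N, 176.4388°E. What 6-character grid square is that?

RM87fb

Add 180° to longitude and 90° to latitude: 356.4388, 127.0650.
Field (20°×10°, letters A–R): lon ⌊356.4388/20⌋ = 17 → R; lat ⌊127.0650/10⌋ = 12 → M.
Square (2°×1°, digits 0–9): lon ⌊16.4388/2⌋ = 8; lat ⌊7.0650/1⌋ = 7.
Subsquare (5′×2.5′, letters a–x): lon ⌊0.4388/0.0833333⌋ = 5 → f; lat ⌊0.0650/0.0416667⌋ = 1 → b.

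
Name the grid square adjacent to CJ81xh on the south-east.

CJ91ag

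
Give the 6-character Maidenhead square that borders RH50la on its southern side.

RG59lx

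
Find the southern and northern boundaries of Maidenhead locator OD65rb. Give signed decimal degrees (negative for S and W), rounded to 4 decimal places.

-54.9583, -54.9167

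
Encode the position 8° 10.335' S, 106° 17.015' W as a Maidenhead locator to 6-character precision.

DI61ut

Add 180° to longitude and 90° to latitude: 73.7164, 81.8277.
Field (20°×10°, letters A–R): lon ⌊73.7164/20⌋ = 3 → D; lat ⌊81.8277/10⌋ = 8 → I.
Square (2°×1°, digits 0–9): lon ⌊13.7164/2⌋ = 6; lat ⌊1.8277/1⌋ = 1.
Subsquare (5′×2.5′, letters a–x): lon ⌊1.7164/0.0833333⌋ = 20 → u; lat ⌊0.8277/0.0416667⌋ = 19 → t.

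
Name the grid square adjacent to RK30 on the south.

RJ39

Latitude square 0; −1 → -1, wraps to 9, carry into field.
Latitude field K = 10; −1 → 9 = J.
The longitude characters are unchanged.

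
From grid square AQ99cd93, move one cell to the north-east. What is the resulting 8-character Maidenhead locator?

AQ99dd04

Longitude extended square 9; +1 → 10, wraps to 0, carry into subsquare.
Longitude subsquare c = 2; +1 → 3 = d.
Latitude extended square 3; +1 → 4.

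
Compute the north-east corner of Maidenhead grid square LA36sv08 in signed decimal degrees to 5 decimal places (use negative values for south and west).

-83.08750, 47.50833

Field L=11, A=0: +11·20° lon, +0·10° lat → SW at lon 40°, lat -90°.
Square 3, 6: +3·2° lon, +6·1° lat → SW at lon 46°, lat -84°.
Subsquare s=18, v=21: +18·0.0833333° lon, +21·0.0416667° lat → SW at lon 47.5°, lat -83.125°.
Extended square 0, 8: +0·0.00833333° lon, +8·0.00416667° lat → SW at lon 47.5°, lat -83.0917°.
Cell spans 0.00833333° lon × 0.00416667° lat. NE corner is SW corner plus one full cell.
latitude -83.08750, longitude 47.50833.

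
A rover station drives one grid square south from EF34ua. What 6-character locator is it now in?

EF33ux

Latitude subsquare a = 0; −1 → -1, wraps to 23 = x, carry into square.
Latitude square 4; −1 → 3.
The longitude characters are unchanged.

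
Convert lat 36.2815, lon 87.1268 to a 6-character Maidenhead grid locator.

NM36ng

Add 180° to longitude and 90° to latitude: 267.1268, 126.2815.
Field: 267.1268/20 → 13 → N, 126.2815/10 → 12 → M; chars NM.
Square: 7.1268/2 → 3, 6.2815/1 → 6; chars 36.
Subsquare: 1.1268/0.0833333 → 13 → n, 0.2815/0.0416667 → 6 → g; chars ng.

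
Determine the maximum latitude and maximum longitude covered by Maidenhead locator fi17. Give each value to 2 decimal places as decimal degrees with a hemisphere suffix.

Field F=5, I=8: +5·20° lon, +8·10° lat → SW at lon -80°, lat -10°.
Square 1, 7: +1·2° lon, +7·1° lat → SW at lon -78°, lat -3°.
Cell spans 2° lon × 1° lat. NE corner is SW corner plus one full cell.
latitude 2.00° S, longitude 76.00° W.

2.00° S, 76.00° W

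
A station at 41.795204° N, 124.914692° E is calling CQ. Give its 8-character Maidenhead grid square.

PN21kt90

Add 180° to longitude and 90° to latitude: 304.91469, 131.79520.
Field: lon ⌊304.91469/20⌋ = 15 → P; lat ⌊131.79520/10⌋ = 13 → N.
Square: lon ⌊4.91469/2⌋ = 2; lat ⌊1.79520/1⌋ = 1.
Subsquare: lon ⌊0.91469/0.0833333⌋ = 10 → k; lat ⌊0.79520/0.0416667⌋ = 19 → t.
Extended square: lon ⌊0.08136/0.00833333⌋ = 9; lat ⌊0.00354/0.00416667⌋ = 0.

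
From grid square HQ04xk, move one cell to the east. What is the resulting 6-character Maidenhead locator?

Longitude subsquare x = 23; +1 → 24, wraps to 0 = a, carry into square.
Longitude square 0; +1 → 1.
The latitude characters are unchanged.

HQ14ak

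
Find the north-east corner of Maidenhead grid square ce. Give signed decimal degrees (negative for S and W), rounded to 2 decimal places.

-40.00, -120.00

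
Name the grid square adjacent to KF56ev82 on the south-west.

KF56ev71

Longitude extended square 8; −1 → 7.
Latitude extended square 2; −1 → 1.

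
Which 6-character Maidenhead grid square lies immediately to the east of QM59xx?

Longitude subsquare x = 23; +1 → 24, wraps to 0 = a, carry into square.
Longitude square 5; +1 → 6.
The latitude characters are unchanged.

QM69ax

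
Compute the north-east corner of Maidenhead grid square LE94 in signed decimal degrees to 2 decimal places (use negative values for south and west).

-45.00, 60.00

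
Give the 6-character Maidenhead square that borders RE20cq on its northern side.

Latitude subsquare q = 16; +1 → 17 = r.
The longitude characters are unchanged.

RE20cr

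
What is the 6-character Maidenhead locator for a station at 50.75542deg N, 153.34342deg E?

QO60qs

Offset from 180°W / 90°S: lon 333.3434°, lat 140.7554°.
Field (20°×10°, letters A–R): lon ⌊333.3434/20⌋ = 16 → Q; lat ⌊140.7554/10⌋ = 14 → O.
Square (2°×1°, digits 0–9): lon ⌊13.3434/2⌋ = 6; lat ⌊0.7554/1⌋ = 0.
Subsquare (5′×2.5′, letters a–x): lon ⌊1.3434/0.0833333⌋ = 16 → q; lat ⌊0.7554/0.0416667⌋ = 18 → s.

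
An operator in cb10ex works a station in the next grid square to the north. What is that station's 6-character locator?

Latitude subsquare x = 23; +1 → 24, wraps to 0 = a, carry into square.
Latitude square 0; +1 → 1.
The longitude characters are unchanged.

CB11ea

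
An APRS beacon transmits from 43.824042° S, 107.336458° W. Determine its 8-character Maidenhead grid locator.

Shift to the Maidenhead origin (180°W, 90°S): lon 72.66354, lat 46.17596.
Field: lon ⌊72.66354/20⌋ = 3 → D; lat ⌊46.17596/10⌋ = 4 → E.
Square: lon ⌊12.66354/2⌋ = 6; lat ⌊6.17596/1⌋ = 6.
Subsquare: lon ⌊0.66354/0.0833333⌋ = 7 → h; lat ⌊0.17596/0.0416667⌋ = 4 → e.
Extended square: lon ⌊0.08021/0.00833333⌋ = 9; lat ⌊0.00929/0.00416667⌋ = 2.

DE66he92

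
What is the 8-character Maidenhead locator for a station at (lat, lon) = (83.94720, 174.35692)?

Add 180° to longitude and 90° to latitude: 354.35692, 173.94720.
Field: lon ⌊354.35692/20⌋ = 17 → R; lat ⌊173.94720/10⌋ = 17 → R.
Square: lon ⌊14.35692/2⌋ = 7; lat ⌊3.94720/1⌋ = 3.
Subsquare: lon ⌊0.35692/0.0833333⌋ = 4 → e; lat ⌊0.94720/0.0416667⌋ = 22 → w.
Extended square: lon ⌊0.02359/0.00833333⌋ = 2; lat ⌊0.03053/0.00416667⌋ = 7.

RR73ew27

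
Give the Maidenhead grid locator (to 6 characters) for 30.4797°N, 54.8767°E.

Offset from 180°W / 90°S: lon 234.8767°, lat 120.4797°.
Field: 234.8767/20 → 11 → L, 120.4797/10 → 12 → M; chars LM.
Square: 14.8767/2 → 7, 0.4797/1 → 0; chars 70.
Subsquare: 0.8767/0.0833333 → 10 → k, 0.4797/0.0416667 → 11 → l; chars kl.

LM70kl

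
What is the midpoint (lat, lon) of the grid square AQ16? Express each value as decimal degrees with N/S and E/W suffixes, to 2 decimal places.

76.50° N, 177.00° W

Field A=0, Q=16: +0·20° lon, +16·10° lat → SW at lon -180°, lat 70°.
Square 1, 6: +1·2° lon, +6·1° lat → SW at lon -178°, lat 76°.
Cell spans 2° lon × 1° lat. Centre is SW corner plus half of each.
latitude 76.50° N, longitude 177.00° W.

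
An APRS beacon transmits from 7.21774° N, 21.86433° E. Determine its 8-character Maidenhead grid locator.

KJ07wf32

Shift to the Maidenhead origin (180°W, 90°S): lon 201.86433, lat 97.21774.
Field (20°×10°, letters A–R): 201.86433/20 → 10 → K, 97.21774/10 → 9 → J; chars KJ.
Square (2°×1°, digits 0–9): 1.86433/2 → 0, 7.21774/1 → 7; chars 07.
Subsquare (5′×2.5′, letters a–x): 1.86433/0.0833333 → 22 → w, 0.21774/0.0416667 → 5 → f; chars wf.
Extended square (30″×15″, digits 0–9): 0.03100/0.00833333 → 3, 0.00941/0.00416667 → 2; chars 32.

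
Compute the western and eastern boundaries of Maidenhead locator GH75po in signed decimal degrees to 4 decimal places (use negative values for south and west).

-44.7500, -44.6667

Field G=6, H=7: +6·20° lon, +7·10° lat → SW at lon -60°, lat -20°.
Square 7, 5: +7·2° lon, +5·1° lat → SW at lon -46°, lat -15°.
Subsquare p=15, o=14: +15·0.0833333° lon, +14·0.0416667° lat → SW at lon -44.75°, lat -14.4167°.
Cell spans 0.0833333° lon × 0.0416667° lat.
west -44.7500, east -44.6667.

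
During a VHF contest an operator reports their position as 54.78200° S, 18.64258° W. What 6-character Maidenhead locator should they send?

Offset from 180°W / 90°S: lon 161.3574°, lat 35.2180°.
Field: 161.3574/20 → 8 → I, 35.2180/10 → 3 → D; chars ID.
Square: 1.3574/2 → 0, 5.2180/1 → 5; chars 05.
Subsquare: 1.3574/0.0833333 → 16 → q, 0.2180/0.0416667 → 5 → f; chars qf.

ID05qf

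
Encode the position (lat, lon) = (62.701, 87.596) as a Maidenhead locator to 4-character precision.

NP32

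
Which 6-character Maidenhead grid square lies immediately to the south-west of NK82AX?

Longitude subsquare a = 0; −1 → -1, wraps to 23 = x, carry into square.
Longitude square 8; −1 → 7.
Latitude subsquare x = 23; −1 → 22 = w.

NK72xw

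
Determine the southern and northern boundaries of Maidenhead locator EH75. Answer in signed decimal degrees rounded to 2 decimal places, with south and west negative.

-15.00, -14.00

Field E=4, H=7: +4·20° lon, +7·10° lat → SW at lon -100°, lat -20°.
Square 7, 5: +7·2° lon, +5·1° lat → SW at lon -86°, lat -15°.
Cell spans 2° lon × 1° lat.
south -15.00, north -14.00.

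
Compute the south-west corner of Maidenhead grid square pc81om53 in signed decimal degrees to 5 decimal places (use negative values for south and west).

-68.48750, 137.20833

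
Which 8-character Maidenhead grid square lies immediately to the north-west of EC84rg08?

EC84qg99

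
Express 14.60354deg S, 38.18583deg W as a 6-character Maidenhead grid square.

HH05vj

Shift to the Maidenhead origin (180°W, 90°S): lon 141.8142, lat 75.3965.
Field: lon ⌊141.8142/20⌋ = 7 → H; lat ⌊75.3965/10⌋ = 7 → H.
Square: lon ⌊1.8142/2⌋ = 0; lat ⌊5.3965/1⌋ = 5.
Subsquare: lon ⌊1.8142/0.0833333⌋ = 21 → v; lat ⌊0.3965/0.0416667⌋ = 9 → j.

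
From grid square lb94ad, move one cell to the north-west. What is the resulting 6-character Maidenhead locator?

Longitude subsquare a = 0; −1 → -1, wraps to 23 = x, carry into square.
Longitude square 9; −1 → 8.
Latitude subsquare d = 3; +1 → 4 = e.

LB84xe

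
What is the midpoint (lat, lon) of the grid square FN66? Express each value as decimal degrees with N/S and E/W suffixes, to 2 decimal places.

46.50° N, 67.00° W

Field F=5, N=13: +5·20° lon, +13·10° lat → SW at lon -80°, lat 40°.
Square 6, 6: +6·2° lon, +6·1° lat → SW at lon -68°, lat 46°.
Cell spans 2° lon × 1° lat. Centre is SW corner plus half of each.
latitude 46.50° N, longitude 67.00° W.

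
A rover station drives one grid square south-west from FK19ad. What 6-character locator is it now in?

FK09xc

Longitude subsquare a = 0; −1 → -1, wraps to 23 = x, carry into square.
Longitude square 1; −1 → 0.
Latitude subsquare d = 3; −1 → 2 = c.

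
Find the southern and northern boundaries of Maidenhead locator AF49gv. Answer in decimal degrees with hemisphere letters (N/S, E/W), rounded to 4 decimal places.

30.1250° S, 30.0833° S

Field A=0, F=5: +0·20° lon, +5·10° lat → SW at lon -180°, lat -40°.
Square 4, 9: +4·2° lon, +9·1° lat → SW at lon -172°, lat -31°.
Subsquare g=6, v=21: +6·0.0833333° lon, +21·0.0416667° lat → SW at lon -171.5°, lat -30.125°.
Cell spans 0.0833333° lon × 0.0416667° lat.
south 30.1250° S, north 30.0833° S.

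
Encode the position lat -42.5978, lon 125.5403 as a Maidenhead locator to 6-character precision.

PE27sj

Shift to the Maidenhead origin (180°W, 90°S): lon 305.5403, lat 47.4022.
Field: lon ⌊305.5403/20⌋ = 15 → P; lat ⌊47.4022/10⌋ = 4 → E.
Square: lon ⌊5.5403/2⌋ = 2; lat ⌊7.4022/1⌋ = 7.
Subsquare: lon ⌊1.5403/0.0833333⌋ = 18 → s; lat ⌊0.4022/0.0416667⌋ = 9 → j.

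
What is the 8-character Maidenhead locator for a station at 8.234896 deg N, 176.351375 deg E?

Offset from 180°W / 90°S: lon 356.35137°, lat 98.23490°.
Field: 356.35137/20 → 17 → R, 98.23490/10 → 9 → J; chars RJ.
Square: 16.35137/2 → 8, 8.23490/1 → 8; chars 88.
Subsquare: 0.35137/0.0833333 → 4 → e, 0.23490/0.0416667 → 5 → f; chars ef.
Extended square: 0.01804/0.00833333 → 2, 0.02656/0.00416667 → 6; chars 26.

RJ88ef26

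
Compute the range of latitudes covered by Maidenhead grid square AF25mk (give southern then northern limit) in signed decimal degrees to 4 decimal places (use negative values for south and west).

Field A=0, F=5: +0·20° lon, +5·10° lat → SW at lon -180°, lat -40°.
Square 2, 5: +2·2° lon, +5·1° lat → SW at lon -176°, lat -35°.
Subsquare m=12, k=10: +12·0.0833333° lon, +10·0.0416667° lat → SW at lon -175°, lat -34.5833°.
Cell spans 0.0833333° lon × 0.0416667° lat.
south -34.5833, north -34.5417.

-34.5833, -34.5417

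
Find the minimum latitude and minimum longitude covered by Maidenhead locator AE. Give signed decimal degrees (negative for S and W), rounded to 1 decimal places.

-50.0, -180.0

Field A=0, E=4: +0·20° lon, +4·10° lat → SW at lon -180°, lat -50°.
latitude -50.0, longitude -180.0.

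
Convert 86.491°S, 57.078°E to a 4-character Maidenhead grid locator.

Shift to the Maidenhead origin (180°W, 90°S): lon 237.08, lat 3.51.
Field: 237.08/20 → 11 → L, 3.51/10 → 0 → A; chars LA.
Square: 17.08/2 → 8, 3.51/1 → 3; chars 83.

LA83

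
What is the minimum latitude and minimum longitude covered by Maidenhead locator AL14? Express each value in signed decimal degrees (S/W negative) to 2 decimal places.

24.00, -178.00

Field A=0, L=11: +0·20° lon, +11·10° lat → SW at lon -180°, lat 20°.
Square 1, 4: +1·2° lon, +4·1° lat → SW at lon -178°, lat 24°.
latitude 24.00, longitude -178.00.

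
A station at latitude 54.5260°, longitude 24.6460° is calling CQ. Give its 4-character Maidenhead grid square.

KO24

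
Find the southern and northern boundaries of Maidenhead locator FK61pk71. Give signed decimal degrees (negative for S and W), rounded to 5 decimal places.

11.42083, 11.42500

Field F=5, K=10: +5·20° lon, +10·10° lat → SW at lon -80°, lat 10°.
Square 6, 1: +6·2° lon, +1·1° lat → SW at lon -68°, lat 11°.
Subsquare p=15, k=10: +15·0.0833333° lon, +10·0.0416667° lat → SW at lon -66.75°, lat 11.4167°.
Extended square 7, 1: +7·0.00833333° lon, +1·0.00416667° lat → SW at lon -66.6917°, lat 11.4208°.
Cell spans 0.00833333° lon × 0.00416667° lat.
south 11.42083, north 11.42500.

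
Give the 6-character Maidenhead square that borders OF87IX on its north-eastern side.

OF88ja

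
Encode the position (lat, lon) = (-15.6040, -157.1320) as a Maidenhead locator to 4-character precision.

BH14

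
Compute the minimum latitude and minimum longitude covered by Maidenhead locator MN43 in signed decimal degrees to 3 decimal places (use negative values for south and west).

43.000, 68.000

Field M=12, N=13: +12·20° lon, +13·10° lat → SW at lon 60°, lat 40°.
Square 4, 3: +4·2° lon, +3·1° lat → SW at lon 68°, lat 43°.
latitude 43.000, longitude 68.000.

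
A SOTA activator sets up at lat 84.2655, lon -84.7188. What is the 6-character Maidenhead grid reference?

Offset from 180°W / 90°S: lon 95.2812°, lat 174.2655°.
Field: lon ⌊95.2812/20⌋ = 4 → E; lat ⌊174.2655/10⌋ = 17 → R.
Square: lon ⌊15.2812/2⌋ = 7; lat ⌊4.2655/1⌋ = 4.
Subsquare: lon ⌊1.2812/0.0833333⌋ = 15 → p; lat ⌊0.2655/0.0416667⌋ = 6 → g.

ER74pg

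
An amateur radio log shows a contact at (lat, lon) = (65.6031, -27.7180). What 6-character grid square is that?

HP65do

Shift to the Maidenhead origin (180°W, 90°S): lon 152.2820, lat 155.6031.
Field: 152.2820/20 → 7 → H, 155.6031/10 → 15 → P; chars HP.
Square: 12.2820/2 → 6, 5.6031/1 → 5; chars 65.
Subsquare: 0.2820/0.0833333 → 3 → d, 0.6031/0.0416667 → 14 → o; chars do.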